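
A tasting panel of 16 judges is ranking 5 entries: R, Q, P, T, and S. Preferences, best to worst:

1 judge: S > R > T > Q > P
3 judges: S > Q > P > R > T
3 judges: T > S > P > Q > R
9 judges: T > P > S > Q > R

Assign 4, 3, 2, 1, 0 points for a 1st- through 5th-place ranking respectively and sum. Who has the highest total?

R: 1·3 + 3·1 + 3·0 + 9·0 = 6
Q: 1·1 + 3·3 + 3·1 + 9·1 = 22
P: 1·0 + 3·2 + 3·2 + 9·3 = 39
T: 1·2 + 3·0 + 3·4 + 9·4 = 50
S: 1·4 + 3·4 + 3·3 + 9·2 = 43
T has the highest Borda score (50).

T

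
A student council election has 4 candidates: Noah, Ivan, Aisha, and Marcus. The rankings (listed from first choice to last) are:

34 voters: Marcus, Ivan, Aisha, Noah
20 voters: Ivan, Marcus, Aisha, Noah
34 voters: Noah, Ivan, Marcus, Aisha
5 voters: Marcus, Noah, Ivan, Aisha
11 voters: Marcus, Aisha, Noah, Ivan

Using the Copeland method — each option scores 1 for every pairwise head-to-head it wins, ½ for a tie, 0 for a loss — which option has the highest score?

Noah: loses to Ivan, Aisha, and Marcus → score 0.
Ivan: beats Noah, Aisha, and Marcus → score 3.
Aisha: beats Noah; loses to Ivan and Marcus → score 1.
Marcus: beats Noah and Aisha; loses to Ivan → score 2.
Ivan has the best pairwise record.

Ivan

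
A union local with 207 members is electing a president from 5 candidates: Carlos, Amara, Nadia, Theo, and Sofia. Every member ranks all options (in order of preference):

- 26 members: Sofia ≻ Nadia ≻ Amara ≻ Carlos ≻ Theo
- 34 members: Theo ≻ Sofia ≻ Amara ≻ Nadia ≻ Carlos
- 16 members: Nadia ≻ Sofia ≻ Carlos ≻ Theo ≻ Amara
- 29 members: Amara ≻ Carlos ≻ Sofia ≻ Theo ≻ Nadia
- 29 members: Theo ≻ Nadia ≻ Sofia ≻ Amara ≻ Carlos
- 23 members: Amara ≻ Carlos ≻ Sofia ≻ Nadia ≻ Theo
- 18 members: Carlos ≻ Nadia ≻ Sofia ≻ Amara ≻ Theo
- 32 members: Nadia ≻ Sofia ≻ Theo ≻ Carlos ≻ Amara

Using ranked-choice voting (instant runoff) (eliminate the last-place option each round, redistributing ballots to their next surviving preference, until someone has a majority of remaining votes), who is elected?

Nadia

Round 1: Carlos 18, Amara 52, Nadia 48, Theo 63, Sofia 26. Eliminate Carlos.
Round 2: Amara 52, Nadia 66, Theo 63, Sofia 26. Eliminate Sofia.
Round 3: Amara 52, Nadia 92, Theo 63. Eliminate Amara.
Round 4: Nadia 115, Theo 92. Nadia has a majority.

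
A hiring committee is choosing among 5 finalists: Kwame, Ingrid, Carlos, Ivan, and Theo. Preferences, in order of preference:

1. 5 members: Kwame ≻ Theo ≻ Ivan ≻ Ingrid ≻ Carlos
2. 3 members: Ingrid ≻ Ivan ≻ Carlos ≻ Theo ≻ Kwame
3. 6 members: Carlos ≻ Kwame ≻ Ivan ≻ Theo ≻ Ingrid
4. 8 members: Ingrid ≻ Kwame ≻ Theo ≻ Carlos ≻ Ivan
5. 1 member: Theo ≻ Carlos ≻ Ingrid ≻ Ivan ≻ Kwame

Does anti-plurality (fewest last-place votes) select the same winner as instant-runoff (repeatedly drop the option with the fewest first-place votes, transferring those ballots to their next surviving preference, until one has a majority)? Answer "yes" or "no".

Anti-plurality — last-place votes: Kwame 4, Ingrid 6, Carlos 5, Ivan 8, Theo 0. Winner: Theo.
Instant-runoff — R1 Kwame 5, Ingrid 11, Carlos 6, Ivan 0, Theo 1 (Ivan out); R2 Kwame 5, Ingrid 11, Carlos 6, Theo 1 (Theo out); R3 Kwame 5, Ingrid 11, Carlos 7 (Kwame out); R4 Ingrid 16, Carlos 7 (Ingrid winner). Winner: Ingrid.
The two methods disagree.

no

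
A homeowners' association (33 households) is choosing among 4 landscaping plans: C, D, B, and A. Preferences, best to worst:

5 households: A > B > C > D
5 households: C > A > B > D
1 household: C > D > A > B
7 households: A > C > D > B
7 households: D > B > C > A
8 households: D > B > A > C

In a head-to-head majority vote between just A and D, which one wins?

A

Voters preferring A to D: 17; preferring D to A: 16.
A wins the head-to-head.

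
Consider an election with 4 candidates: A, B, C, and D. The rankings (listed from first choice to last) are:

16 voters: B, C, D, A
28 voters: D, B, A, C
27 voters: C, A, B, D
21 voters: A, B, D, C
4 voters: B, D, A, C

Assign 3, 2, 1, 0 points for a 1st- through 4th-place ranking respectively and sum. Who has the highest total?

A: 16·0 + 28·1 + 27·2 + 21·3 + 4·1 = 149
B: 16·3 + 28·2 + 27·1 + 21·2 + 4·3 = 185
C: 16·2 + 28·0 + 27·3 + 21·0 + 4·0 = 113
D: 16·1 + 28·3 + 27·0 + 21·1 + 4·2 = 129
B has the highest Borda score (185).

B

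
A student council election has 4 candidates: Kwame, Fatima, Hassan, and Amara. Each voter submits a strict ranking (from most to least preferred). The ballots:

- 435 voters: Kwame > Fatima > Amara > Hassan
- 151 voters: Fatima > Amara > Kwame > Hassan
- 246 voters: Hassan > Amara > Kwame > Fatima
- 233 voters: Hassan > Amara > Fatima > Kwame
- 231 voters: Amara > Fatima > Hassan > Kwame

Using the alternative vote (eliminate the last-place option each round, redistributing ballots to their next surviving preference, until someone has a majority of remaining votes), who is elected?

Round 1: Kwame 435, Fatima 151, Hassan 479, Amara 231. Eliminate Fatima.
Round 2: Kwame 435, Hassan 479, Amara 382. Eliminate Amara.
Round 3: Kwame 586, Hassan 710. Hassan has a majority.

Hassan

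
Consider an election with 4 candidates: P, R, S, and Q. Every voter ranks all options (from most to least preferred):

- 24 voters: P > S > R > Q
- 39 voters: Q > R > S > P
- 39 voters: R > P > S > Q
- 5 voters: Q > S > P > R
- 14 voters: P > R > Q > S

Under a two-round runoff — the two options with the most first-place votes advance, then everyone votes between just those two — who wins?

Round 1 first-place votes: P 38, R 39, S 0, Q 44.
Q and R advance.
Runoff: Q is preferred to R by 44 voters; R by 77.
R wins the runoff.

R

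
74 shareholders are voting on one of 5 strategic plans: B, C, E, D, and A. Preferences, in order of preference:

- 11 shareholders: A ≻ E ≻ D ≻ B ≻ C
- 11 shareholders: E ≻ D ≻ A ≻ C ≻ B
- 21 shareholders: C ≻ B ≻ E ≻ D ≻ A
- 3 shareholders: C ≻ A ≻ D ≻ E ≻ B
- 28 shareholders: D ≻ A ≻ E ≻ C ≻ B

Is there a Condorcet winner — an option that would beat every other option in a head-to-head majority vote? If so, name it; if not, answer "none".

Checking pairwise contests:
C beats B 63–11.
E beats C 50–24.
A beats E 42–32.
E beats D 43–31.
D beats A 60–14.
Every option loses at least one head-to-head, so there is no Condorcet winner.

none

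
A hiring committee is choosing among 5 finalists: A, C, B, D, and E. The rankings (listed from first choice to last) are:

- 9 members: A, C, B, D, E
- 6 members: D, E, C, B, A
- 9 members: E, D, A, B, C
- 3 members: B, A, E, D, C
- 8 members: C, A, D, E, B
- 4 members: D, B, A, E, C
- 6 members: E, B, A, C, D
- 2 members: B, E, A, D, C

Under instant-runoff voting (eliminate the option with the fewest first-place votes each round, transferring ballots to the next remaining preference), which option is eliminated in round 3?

Round 1: A 9, C 8, B 5, D 10, E 15. Eliminate B.
Round 2: A 12, C 8, D 10, E 17. Eliminate C.
Round 3: A 20, D 10, E 17. Eliminate D.

D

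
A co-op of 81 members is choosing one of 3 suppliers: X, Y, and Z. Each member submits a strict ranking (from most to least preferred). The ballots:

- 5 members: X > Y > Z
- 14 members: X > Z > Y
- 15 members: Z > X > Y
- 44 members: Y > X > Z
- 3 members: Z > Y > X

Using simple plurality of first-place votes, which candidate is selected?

First-place votes: X 19, Y 44, Z 18.
Y has the most first-place votes.

Y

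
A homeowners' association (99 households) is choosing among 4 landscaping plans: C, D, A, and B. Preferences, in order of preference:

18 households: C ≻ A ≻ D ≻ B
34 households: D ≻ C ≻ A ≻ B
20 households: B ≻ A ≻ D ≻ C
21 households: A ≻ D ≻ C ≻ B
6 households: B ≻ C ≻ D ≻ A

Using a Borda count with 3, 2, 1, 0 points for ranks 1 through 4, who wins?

D

C: 18·3 + 34·2 + 20·0 + 21·1 + 6·2 = 155
D: 18·1 + 34·3 + 20·1 + 21·2 + 6·1 = 188
A: 18·2 + 34·1 + 20·2 + 21·3 + 6·0 = 173
B: 18·0 + 34·0 + 20·3 + 21·0 + 6·3 = 78
D has the highest Borda score (188).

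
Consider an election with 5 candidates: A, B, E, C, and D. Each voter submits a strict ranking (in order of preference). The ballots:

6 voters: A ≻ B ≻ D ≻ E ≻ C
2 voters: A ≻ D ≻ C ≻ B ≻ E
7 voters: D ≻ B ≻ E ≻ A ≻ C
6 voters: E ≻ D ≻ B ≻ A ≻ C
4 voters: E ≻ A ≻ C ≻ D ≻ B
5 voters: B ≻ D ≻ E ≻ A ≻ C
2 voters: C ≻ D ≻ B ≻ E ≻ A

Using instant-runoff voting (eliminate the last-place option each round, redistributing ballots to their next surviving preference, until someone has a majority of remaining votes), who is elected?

D

Round 1: A 8, B 5, E 10, C 2, D 7. Eliminate C.
Round 2: A 8, B 5, E 10, D 9. Eliminate B.
Round 3: A 8, E 10, D 14. Eliminate A.
Round 4: E 10, D 22. D has a majority.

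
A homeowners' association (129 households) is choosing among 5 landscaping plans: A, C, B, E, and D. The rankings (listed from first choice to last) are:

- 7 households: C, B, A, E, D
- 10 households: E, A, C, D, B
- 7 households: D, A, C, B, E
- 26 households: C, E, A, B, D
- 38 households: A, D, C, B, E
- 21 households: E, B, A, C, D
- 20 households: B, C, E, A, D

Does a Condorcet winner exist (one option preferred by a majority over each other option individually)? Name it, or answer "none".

Checking pairwise contests:
E beats A 77–52.
A beats C 76–53.
A beats B 81–48.
C beats E 98–31.
A beats D 122–7.
Every option loses at least one head-to-head, so there is no Condorcet winner.

none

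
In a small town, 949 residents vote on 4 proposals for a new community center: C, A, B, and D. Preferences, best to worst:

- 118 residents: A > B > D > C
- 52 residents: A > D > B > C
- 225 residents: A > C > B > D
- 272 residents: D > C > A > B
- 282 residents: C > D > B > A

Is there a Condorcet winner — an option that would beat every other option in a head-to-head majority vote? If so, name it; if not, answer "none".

C vs A: 554–395 for C.
C vs B: 779–170 for C.
C vs D: 507–442 for C.
C beats every other option head-to-head.

C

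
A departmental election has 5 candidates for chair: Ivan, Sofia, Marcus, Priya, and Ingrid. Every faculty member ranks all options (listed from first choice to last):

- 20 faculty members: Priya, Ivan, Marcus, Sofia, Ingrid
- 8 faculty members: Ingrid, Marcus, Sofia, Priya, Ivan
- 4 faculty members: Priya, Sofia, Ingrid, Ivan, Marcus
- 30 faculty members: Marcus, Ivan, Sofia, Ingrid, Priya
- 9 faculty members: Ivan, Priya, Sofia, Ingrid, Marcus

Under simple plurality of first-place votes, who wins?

Marcus

First-place votes: Ivan 9, Sofia 0, Marcus 30, Priya 24, Ingrid 8.
Marcus has the most first-place votes.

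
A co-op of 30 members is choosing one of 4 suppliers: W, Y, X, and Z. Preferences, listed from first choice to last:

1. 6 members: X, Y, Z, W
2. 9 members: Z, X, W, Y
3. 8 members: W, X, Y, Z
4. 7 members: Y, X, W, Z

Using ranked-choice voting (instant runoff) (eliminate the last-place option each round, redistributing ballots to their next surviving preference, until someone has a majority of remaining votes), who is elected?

Round 1: W 8, Y 7, X 6, Z 9. Eliminate X.
Round 2: W 8, Y 13, Z 9. Eliminate W.
Round 3: Y 21, Z 9. Y has a majority.

Y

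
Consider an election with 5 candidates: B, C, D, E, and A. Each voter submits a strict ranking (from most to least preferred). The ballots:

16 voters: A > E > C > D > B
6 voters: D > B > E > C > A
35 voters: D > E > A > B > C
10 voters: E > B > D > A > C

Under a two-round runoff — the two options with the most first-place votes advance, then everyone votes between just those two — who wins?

D

Round 1 first-place votes: B 0, C 0, D 41, E 10, A 16.
D and A advance.
Runoff: D is preferred to A by 51 voters; A by 16.
D wins the runoff.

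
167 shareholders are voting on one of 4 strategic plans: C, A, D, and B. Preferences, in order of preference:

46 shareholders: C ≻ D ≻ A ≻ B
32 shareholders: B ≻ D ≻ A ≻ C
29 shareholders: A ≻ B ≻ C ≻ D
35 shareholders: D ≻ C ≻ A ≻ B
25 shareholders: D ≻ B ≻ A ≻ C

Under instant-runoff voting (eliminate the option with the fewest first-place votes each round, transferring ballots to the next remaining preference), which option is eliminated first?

A

Round 1: C 46, A 29, D 60, B 32. Eliminate A.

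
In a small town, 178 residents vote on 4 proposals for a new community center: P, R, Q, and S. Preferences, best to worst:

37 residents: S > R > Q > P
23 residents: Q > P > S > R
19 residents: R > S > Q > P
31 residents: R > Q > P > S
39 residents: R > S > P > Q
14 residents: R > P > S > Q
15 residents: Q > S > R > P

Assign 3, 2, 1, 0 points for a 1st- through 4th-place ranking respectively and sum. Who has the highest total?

P: 37·0 + 23·2 + 19·0 + 31·1 + 39·1 + 14·2 + 15·0 = 144
R: 37·2 + 23·0 + 19·3 + 31·3 + 39·3 + 14·3 + 15·1 = 398
Q: 37·1 + 23·3 + 19·1 + 31·2 + 39·0 + 14·0 + 15·3 = 232
S: 37·3 + 23·1 + 19·2 + 31·0 + 39·2 + 14·1 + 15·2 = 294
R has the highest Borda score (398).

R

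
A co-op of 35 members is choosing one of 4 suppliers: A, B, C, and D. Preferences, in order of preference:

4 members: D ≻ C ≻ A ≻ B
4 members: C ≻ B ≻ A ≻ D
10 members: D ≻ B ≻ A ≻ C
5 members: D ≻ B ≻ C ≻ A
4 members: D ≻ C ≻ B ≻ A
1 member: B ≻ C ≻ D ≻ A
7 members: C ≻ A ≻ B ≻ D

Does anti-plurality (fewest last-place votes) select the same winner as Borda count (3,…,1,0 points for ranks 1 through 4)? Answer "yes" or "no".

Anti-plurality — last-place votes: A 10, B 4, C 10, D 11. Winner: B.
Borda — scores: A 32, B 52, C 56, D 70. Winner: D.
The two methods disagree.

no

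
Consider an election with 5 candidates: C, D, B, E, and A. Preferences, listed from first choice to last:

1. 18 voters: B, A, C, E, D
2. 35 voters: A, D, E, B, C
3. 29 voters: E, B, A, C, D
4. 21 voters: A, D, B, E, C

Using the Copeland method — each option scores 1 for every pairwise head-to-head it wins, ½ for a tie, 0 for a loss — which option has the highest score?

A

C: loses to D, B, E, and A → score 0.
D: beats C, B, and E; loses to A → score 3.
B: beats C; loses to D, E, and A → score 1.
E: beats C and B; loses to D and A → score 2.
A: beats C, D, B, and E → score 4.
A has the best pairwise record.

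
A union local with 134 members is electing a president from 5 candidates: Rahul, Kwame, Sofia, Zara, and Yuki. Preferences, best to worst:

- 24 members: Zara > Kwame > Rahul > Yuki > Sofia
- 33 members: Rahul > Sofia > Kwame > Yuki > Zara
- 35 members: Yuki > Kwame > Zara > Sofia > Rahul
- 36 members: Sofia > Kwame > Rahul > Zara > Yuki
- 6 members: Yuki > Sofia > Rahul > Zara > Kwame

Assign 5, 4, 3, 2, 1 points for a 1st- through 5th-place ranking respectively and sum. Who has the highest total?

Rahul: 24·3 + 33·5 + 35·1 + 36·3 + 6·3 = 398
Kwame: 24·4 + 33·3 + 35·4 + 36·4 + 6·1 = 485
Sofia: 24·1 + 33·4 + 35·2 + 36·5 + 6·4 = 430
Zara: 24·5 + 33·1 + 35·3 + 36·2 + 6·2 = 342
Yuki: 24·2 + 33·2 + 35·5 + 36·1 + 6·5 = 355
Kwame has the highest Borda score (485).

Kwame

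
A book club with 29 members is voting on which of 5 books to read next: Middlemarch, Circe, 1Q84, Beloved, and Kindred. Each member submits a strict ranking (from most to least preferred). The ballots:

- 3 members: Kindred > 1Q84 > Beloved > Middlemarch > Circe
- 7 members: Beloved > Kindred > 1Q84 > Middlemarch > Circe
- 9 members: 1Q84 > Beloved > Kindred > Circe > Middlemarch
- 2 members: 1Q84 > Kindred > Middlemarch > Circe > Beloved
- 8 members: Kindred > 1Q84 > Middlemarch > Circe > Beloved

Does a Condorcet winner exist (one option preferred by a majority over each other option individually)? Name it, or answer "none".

Checking pairwise contests:
1Q84 beats Middlemarch 29–0.
Middlemarch beats Circe 20–9.
Kindred beats 1Q84 18–11.
1Q84 beats Beloved 22–7.
Beloved beats Kindred 16–13.
Every option loses at least one head-to-head, so there is no Condorcet winner.

none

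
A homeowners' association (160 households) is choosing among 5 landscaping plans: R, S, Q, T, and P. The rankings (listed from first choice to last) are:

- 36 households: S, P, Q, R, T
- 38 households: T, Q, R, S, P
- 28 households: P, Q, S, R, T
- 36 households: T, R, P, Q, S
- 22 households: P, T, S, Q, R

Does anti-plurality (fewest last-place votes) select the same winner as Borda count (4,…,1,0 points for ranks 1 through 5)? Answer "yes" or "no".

Anti-plurality — last-place votes: R 22, S 36, Q 0, T 64, P 38. Winner: Q.
Borda — scores: R 248, S 282, Q 328, T 362, P 380. Winner: P.
The two methods disagree.

no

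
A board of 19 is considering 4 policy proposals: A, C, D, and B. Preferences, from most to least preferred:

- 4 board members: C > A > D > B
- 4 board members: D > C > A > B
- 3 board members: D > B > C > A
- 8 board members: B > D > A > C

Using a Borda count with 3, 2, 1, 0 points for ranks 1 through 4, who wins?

D

A: 4·2 + 4·1 + 3·0 + 8·1 = 20
C: 4·3 + 4·2 + 3·1 + 8·0 = 23
D: 4·1 + 4·3 + 3·3 + 8·2 = 41
B: 4·0 + 4·0 + 3·2 + 8·3 = 30
D has the highest Borda score (41).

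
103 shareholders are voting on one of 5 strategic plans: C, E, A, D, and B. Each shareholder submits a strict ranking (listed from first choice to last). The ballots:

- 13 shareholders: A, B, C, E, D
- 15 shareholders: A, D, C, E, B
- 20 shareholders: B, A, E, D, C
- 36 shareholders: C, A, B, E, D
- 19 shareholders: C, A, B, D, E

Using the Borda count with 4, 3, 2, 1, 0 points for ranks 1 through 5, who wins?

C: 13·2 + 15·2 + 20·0 + 36·4 + 19·4 = 276
E: 13·1 + 15·1 + 20·2 + 36·1 + 19·0 = 104
A: 13·4 + 15·4 + 20·3 + 36·3 + 19·3 = 337
D: 13·0 + 15·3 + 20·1 + 36·0 + 19·1 = 84
B: 13·3 + 15·0 + 20·4 + 36·2 + 19·2 = 229
A has the highest Borda score (337).

A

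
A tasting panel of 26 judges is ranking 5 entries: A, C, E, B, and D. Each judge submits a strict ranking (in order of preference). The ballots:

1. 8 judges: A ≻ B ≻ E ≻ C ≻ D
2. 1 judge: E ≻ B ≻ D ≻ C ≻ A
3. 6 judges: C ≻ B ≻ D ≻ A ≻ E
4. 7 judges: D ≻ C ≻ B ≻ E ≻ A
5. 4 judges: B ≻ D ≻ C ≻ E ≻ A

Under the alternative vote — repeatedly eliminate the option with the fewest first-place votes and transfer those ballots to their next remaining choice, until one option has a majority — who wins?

D

Round 1: A 8, C 6, E 1, B 4, D 7. Eliminate E.
Round 2: A 8, C 6, B 5, D 7. Eliminate B.
Round 3: A 8, C 6, D 12. Eliminate C.
Round 4: A 8, D 18. D has a majority.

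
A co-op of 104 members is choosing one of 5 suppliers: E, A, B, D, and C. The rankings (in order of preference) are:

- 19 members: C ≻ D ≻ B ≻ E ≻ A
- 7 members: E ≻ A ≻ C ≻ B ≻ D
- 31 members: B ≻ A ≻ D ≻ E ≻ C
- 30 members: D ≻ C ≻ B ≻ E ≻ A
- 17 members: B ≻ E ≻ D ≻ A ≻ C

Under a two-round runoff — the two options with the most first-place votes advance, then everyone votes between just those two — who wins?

Round 1 first-place votes: E 7, A 0, B 48, D 30, C 19.
B and D advance.
Runoff: B is preferred to D by 55 voters; D by 49.
B wins the runoff.

B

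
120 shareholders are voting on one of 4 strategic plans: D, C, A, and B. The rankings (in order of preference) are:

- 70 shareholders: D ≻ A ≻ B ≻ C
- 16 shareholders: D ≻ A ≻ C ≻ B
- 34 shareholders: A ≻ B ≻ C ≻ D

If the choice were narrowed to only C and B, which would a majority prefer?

Voters preferring C to B: 16; preferring B to C: 104.
B wins the head-to-head.

B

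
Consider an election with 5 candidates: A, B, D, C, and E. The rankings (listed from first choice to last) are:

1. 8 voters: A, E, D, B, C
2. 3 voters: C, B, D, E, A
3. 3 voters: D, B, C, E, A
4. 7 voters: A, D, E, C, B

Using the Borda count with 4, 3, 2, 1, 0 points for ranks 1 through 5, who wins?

A

A: 8·4 + 3·0 + 3·0 + 7·4 = 60
B: 8·1 + 3·3 + 3·3 + 7·0 = 26
D: 8·2 + 3·2 + 3·4 + 7·3 = 55
C: 8·0 + 3·4 + 3·2 + 7·1 = 25
E: 8·3 + 3·1 + 3·1 + 7·2 = 44
A has the highest Borda score (60).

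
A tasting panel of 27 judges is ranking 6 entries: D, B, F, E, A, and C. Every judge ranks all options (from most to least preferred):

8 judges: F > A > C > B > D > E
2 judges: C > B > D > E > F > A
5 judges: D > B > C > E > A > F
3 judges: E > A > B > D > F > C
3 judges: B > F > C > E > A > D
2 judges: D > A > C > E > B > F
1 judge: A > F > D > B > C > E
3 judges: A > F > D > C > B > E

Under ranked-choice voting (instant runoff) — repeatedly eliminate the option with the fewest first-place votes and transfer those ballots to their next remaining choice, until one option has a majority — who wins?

F

Round 1: D 7, B 3, F 8, E 3, A 4, C 2. Eliminate C.
Round 2: D 7, B 5, F 8, E 3, A 4. Eliminate E.
Round 3: D 7, B 5, F 8, A 7. Eliminate B.
Round 4: D 9, F 11, A 7. Eliminate A.
Round 5: D 12, F 15. F has a majority.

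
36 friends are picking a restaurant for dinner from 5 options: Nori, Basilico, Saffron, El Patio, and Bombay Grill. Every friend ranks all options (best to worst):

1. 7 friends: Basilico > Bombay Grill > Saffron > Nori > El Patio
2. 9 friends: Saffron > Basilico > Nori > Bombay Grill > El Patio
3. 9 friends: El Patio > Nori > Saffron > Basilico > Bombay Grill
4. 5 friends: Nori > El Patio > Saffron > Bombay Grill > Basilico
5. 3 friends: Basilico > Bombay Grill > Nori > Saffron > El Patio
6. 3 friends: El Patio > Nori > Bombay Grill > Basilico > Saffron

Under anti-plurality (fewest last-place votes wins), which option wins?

Last-place votes: Nori 0, Basilico 5, Saffron 3, El Patio 19, Bombay Grill 9.
Nori is ranked last by the fewest voters, so Nori wins.

Nori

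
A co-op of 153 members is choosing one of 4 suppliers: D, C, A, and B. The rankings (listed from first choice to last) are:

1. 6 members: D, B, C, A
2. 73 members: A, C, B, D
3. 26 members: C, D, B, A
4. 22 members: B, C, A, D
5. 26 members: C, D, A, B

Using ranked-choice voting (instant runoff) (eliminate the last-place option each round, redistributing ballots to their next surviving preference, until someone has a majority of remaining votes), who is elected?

C

Round 1: D 6, C 52, A 73, B 22. Eliminate D.
Round 2: C 52, A 73, B 28. Eliminate B.
Round 3: C 80, A 73. C has a majority.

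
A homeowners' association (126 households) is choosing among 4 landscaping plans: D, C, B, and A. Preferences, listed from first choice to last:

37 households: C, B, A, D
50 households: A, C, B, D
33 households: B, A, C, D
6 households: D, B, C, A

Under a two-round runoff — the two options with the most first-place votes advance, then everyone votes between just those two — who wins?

Round 1 first-place votes: D 6, C 37, B 33, A 50.
A and C advance.
Runoff: A is preferred to C by 83 voters; C by 43.
A wins the runoff.

A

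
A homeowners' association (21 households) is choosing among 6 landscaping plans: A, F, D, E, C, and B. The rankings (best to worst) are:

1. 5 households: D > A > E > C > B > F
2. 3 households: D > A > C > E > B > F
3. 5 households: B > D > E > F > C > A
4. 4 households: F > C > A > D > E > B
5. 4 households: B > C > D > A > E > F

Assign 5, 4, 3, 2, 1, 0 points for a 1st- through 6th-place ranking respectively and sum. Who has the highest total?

D

A: 5·4 + 3·4 + 5·0 + 4·3 + 4·2 = 52
F: 5·0 + 3·0 + 5·2 + 4·5 + 4·0 = 30
D: 5·5 + 3·5 + 5·4 + 4·2 + 4·3 = 80
E: 5·3 + 3·2 + 5·3 + 4·1 + 4·1 = 44
C: 5·2 + 3·3 + 5·1 + 4·4 + 4·4 = 56
B: 5·1 + 3·1 + 5·5 + 4·0 + 4·5 = 53
D has the highest Borda score (80).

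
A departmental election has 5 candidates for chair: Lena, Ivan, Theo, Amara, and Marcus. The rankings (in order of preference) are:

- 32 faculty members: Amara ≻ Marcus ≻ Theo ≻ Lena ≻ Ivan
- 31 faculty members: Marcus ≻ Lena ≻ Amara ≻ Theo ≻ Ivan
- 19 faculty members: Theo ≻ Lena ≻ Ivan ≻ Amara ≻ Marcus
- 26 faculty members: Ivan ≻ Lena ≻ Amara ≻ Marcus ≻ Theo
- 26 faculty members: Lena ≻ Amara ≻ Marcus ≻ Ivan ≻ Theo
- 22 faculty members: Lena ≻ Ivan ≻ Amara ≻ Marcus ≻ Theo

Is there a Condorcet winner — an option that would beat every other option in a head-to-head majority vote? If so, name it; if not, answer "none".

Lena vs Ivan: 130–26 for Lena.
Lena vs Theo: 105–51 for Lena.
Lena vs Amara: 124–32 for Lena.
Lena vs Marcus: 93–63 for Lena.
Lena beats every other option head-to-head.

Lena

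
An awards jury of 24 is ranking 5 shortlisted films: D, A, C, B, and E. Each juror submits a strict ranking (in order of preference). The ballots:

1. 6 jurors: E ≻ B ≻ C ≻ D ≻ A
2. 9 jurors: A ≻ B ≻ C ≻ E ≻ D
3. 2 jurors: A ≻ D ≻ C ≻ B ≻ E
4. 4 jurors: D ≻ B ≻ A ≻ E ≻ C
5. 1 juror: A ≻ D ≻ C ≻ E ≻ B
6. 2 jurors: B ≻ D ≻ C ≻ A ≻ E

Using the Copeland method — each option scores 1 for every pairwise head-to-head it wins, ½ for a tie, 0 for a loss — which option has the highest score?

B

D: ties A; loses to C, B, and E → score 0.5.
A: beats C and E; ties D and B → score 3.
C: beats D and E; loses to A and B → score 2.
B: beats D, C, and E; ties A → score 3.5.
E: beats D; loses to A, C, and B → score 1.
B has the best pairwise record.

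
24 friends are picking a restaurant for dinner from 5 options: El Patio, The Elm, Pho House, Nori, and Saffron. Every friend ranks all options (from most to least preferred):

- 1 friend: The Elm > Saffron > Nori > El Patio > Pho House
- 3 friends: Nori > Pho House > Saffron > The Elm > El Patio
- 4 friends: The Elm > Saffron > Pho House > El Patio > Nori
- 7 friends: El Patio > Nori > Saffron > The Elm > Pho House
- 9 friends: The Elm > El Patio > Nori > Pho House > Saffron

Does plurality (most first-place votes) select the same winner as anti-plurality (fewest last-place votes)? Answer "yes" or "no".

Plurality — first-place votes: El Patio 7, The Elm 14, Pho House 0, Nori 3, Saffron 0. Winner: The Elm.
Anti-plurality — last-place votes: El Patio 3, The Elm 0, Pho House 8, Nori 4, Saffron 9. Winner: The Elm.
The two methods agree.

yes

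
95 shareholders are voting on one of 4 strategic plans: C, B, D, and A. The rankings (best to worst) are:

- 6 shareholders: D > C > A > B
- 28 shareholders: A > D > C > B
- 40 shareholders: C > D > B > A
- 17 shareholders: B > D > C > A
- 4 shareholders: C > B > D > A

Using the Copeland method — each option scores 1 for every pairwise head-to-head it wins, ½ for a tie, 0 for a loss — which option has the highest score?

C: beats B and A; loses to D → score 2.
B: beats A; loses to C and D → score 1.
D: beats C, B, and A → score 3.
A: loses to C, B, and D → score 0.
D has the best pairwise record.

D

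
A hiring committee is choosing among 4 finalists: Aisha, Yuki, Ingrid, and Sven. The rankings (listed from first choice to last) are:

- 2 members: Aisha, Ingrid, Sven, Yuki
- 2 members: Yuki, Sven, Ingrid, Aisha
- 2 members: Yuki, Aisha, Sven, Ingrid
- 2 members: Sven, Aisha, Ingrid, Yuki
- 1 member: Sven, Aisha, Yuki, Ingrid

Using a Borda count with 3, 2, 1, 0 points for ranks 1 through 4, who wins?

Aisha: 2·3 + 2·0 + 2·2 + 2·2 + 1·2 = 16
Yuki: 2·0 + 2·3 + 2·3 + 2·0 + 1·1 = 13
Ingrid: 2·2 + 2·1 + 2·0 + 2·1 + 1·0 = 8
Sven: 2·1 + 2·2 + 2·1 + 2·3 + 1·3 = 17
Sven has the highest Borda score (17).

Sven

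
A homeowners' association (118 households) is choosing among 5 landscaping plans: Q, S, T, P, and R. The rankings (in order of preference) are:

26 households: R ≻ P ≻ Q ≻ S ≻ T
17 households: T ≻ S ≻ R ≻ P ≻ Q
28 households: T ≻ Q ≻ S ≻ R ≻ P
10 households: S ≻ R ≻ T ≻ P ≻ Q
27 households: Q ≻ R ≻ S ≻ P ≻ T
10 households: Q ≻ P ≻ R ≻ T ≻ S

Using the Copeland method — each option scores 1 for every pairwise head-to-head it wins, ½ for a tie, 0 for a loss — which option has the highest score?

Q: beats S, T, P, and R → score 4.
S: beats T and P; loses to Q and R → score 2.
T: loses to Q, S, P, and R → score 0.
P: beats T; loses to Q, S, and R → score 1.
R: beats S, T, and P; loses to Q → score 3.
Q has the best pairwise record.

Q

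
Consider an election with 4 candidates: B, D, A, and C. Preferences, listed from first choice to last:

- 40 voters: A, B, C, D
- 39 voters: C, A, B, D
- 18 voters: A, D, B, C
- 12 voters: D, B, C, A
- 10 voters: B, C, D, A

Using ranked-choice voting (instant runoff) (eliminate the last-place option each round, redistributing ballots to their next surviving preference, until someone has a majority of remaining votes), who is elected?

Round 1: B 10, D 12, A 58, C 39. Eliminate B.
Round 2: D 12, A 58, C 49. Eliminate D.
Round 3: A 58, C 61. C has a majority.

C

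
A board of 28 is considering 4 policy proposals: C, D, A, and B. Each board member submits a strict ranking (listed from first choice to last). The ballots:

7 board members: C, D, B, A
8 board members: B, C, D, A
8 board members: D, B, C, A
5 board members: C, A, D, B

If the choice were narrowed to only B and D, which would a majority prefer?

D

Voters preferring B to D: 8; preferring D to B: 20.
D wins the head-to-head.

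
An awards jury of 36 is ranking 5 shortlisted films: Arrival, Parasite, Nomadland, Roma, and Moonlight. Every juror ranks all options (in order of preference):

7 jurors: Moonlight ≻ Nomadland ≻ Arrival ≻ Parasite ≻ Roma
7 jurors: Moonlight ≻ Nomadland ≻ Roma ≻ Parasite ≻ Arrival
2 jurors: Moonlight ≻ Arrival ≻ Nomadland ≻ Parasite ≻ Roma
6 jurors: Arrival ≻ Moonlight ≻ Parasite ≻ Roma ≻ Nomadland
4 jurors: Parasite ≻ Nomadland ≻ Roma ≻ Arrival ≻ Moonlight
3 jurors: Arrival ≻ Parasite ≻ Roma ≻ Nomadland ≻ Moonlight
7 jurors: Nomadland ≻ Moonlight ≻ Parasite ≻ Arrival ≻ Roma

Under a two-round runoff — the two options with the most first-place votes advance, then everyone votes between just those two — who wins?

Round 1 first-place votes: Arrival 9, Parasite 4, Nomadland 7, Roma 0, Moonlight 16.
Moonlight and Arrival advance.
Runoff: Moonlight is preferred to Arrival by 23 voters; Arrival by 13.
Moonlight wins the runoff.

Moonlight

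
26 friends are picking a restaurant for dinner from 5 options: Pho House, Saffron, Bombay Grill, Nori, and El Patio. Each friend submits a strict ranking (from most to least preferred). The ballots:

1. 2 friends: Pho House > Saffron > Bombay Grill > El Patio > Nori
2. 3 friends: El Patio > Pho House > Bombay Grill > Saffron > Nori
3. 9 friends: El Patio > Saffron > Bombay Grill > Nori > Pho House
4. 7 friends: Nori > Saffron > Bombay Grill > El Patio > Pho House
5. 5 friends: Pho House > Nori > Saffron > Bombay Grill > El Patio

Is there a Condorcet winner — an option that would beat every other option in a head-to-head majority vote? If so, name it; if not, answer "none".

Saffron vs Pho House: 16–10 for Saffron.
Saffron vs Bombay Grill: 23–3 for Saffron.
Saffron vs Nori: 14–12 for Saffron.
Saffron vs El Patio: 14–12 for Saffron.
Saffron beats every other option head-to-head.

Saffron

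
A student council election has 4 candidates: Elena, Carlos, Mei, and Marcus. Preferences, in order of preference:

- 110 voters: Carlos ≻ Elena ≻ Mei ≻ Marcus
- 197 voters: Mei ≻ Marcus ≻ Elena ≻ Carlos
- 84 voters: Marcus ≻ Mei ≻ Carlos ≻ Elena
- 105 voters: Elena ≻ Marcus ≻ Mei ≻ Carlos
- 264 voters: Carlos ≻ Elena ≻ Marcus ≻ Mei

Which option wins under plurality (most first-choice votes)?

First-place votes: Elena 105, Carlos 374, Mei 197, Marcus 84.
Carlos has the most first-place votes.

Carlos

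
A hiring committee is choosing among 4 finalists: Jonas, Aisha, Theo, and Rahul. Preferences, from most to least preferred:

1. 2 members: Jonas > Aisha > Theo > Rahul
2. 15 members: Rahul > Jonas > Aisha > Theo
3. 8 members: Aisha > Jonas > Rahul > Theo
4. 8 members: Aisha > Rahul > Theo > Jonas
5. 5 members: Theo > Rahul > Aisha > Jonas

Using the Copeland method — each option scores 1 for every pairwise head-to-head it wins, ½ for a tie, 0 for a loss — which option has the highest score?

Rahul

Jonas: beats Theo; loses to Aisha and Rahul → score 1.
Aisha: beats Jonas and Theo; loses to Rahul → score 2.
Theo: loses to Jonas, Aisha, and Rahul → score 0.
Rahul: beats Jonas, Aisha, and Theo → score 3.
Rahul has the best pairwise record.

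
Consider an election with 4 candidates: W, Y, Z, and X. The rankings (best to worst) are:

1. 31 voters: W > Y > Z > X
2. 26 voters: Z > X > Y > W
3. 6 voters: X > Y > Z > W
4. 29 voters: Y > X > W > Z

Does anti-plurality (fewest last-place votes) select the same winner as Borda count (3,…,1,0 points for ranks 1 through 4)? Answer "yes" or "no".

yes

Anti-plurality — last-place votes: W 32, Y 0, Z 29, X 31. Winner: Y.
Borda — scores: W 122, Y 187, Z 115, X 128. Winner: Y.
The two methods agree.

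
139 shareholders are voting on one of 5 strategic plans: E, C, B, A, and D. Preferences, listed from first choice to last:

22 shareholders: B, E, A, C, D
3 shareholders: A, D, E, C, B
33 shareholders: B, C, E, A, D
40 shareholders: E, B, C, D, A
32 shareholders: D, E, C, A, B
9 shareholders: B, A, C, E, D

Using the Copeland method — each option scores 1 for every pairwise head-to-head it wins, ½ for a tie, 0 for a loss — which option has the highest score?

E

E: beats C, B, A, and D → score 4.
C: beats A and D; loses to E and B → score 2.
B: beats C, A, and D; loses to E → score 3.
A: loses to E, C, B, and D → score 0.
D: beats A; loses to E, C, and B → score 1.
E has the best pairwise record.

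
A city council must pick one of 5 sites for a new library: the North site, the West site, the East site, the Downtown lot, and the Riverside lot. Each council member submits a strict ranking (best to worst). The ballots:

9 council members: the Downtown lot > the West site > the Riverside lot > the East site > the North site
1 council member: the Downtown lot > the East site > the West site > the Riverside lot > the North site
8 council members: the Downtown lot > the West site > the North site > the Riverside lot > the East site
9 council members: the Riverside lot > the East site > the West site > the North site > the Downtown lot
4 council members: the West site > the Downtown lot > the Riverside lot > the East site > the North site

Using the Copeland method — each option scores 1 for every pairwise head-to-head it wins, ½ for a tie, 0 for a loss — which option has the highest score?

the Downtown lot

the North site: loses to the West site, the East site, the Downtown lot, and the Riverside lot → score 0.
the West site: beats the North site, the East site, and the Riverside lot; loses to the Downtown lot → score 3.
the East site: beats the North site; loses to the West site, the Downtown lot, and the Riverside lot → score 1.
the Downtown lot: beats the North site, the West site, the East site, and the Riverside lot → score 4.
the Riverside lot: beats the North site and the East site; loses to the West site and the Downtown lot → score 2.
the Downtown lot has the best pairwise record.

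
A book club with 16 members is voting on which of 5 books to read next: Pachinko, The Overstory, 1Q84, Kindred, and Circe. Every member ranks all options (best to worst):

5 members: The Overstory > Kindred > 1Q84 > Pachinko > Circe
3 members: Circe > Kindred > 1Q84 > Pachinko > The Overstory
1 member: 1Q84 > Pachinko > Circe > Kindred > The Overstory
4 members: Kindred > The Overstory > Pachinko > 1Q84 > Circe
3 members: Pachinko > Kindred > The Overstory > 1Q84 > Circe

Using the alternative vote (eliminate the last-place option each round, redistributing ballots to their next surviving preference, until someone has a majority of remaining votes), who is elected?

Round 1: Pachinko 3, The Overstory 5, 1Q84 1, Kindred 4, Circe 3. Eliminate 1Q84.
Round 2: Pachinko 4, The Overstory 5, Kindred 4, Circe 3. Eliminate Circe.
Round 3: Pachinko 4, The Overstory 5, Kindred 7. Eliminate Pachinko.
Round 4: The Overstory 5, Kindred 11. Kindred has a majority.

Kindred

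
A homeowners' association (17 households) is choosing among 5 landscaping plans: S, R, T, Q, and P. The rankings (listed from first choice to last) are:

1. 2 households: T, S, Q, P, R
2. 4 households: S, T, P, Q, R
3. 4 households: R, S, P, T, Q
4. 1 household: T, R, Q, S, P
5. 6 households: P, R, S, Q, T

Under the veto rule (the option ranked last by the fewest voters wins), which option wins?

S

Last-place votes: S 0, R 6, T 6, Q 4, P 1.
S is ranked last by the fewest voters, so S wins.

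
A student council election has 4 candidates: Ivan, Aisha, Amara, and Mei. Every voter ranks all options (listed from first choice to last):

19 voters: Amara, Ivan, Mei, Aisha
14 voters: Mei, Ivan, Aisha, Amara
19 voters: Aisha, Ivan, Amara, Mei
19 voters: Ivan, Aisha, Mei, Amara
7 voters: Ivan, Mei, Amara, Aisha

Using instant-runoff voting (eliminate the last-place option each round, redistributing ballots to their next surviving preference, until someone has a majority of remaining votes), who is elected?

Ivan

Round 1: Ivan 26, Aisha 19, Amara 19, Mei 14. Eliminate Mei.
Round 2: Ivan 40, Aisha 19, Amara 19. Ivan has a majority.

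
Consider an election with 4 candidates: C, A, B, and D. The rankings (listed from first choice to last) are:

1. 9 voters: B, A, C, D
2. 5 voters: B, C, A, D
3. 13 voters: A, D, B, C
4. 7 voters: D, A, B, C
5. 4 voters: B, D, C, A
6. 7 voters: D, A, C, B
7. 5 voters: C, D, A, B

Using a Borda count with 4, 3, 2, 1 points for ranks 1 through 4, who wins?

A

C: 9·2 + 5·3 + 13·1 + 7·1 + 4·2 + 7·2 + 5·4 = 95
A: 9·3 + 5·2 + 13·4 + 7·3 + 4·1 + 7·3 + 5·2 = 145
B: 9·4 + 5·4 + 13·2 + 7·2 + 4·4 + 7·1 + 5·1 = 124
D: 9·1 + 5·1 + 13·3 + 7·4 + 4·3 + 7·4 + 5·3 = 136
A has the highest Borda score (145).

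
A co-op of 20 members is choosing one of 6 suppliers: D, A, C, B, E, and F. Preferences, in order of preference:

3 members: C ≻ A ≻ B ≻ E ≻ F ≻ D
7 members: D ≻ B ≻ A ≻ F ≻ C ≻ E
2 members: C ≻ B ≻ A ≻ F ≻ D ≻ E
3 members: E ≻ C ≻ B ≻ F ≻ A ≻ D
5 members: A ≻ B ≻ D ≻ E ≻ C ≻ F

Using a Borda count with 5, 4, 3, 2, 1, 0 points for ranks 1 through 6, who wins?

B

D: 3·0 + 7·5 + 2·1 + 3·0 + 5·3 = 52
A: 3·4 + 7·3 + 2·3 + 3·1 + 5·5 = 67
C: 3·5 + 7·1 + 2·5 + 3·4 + 5·1 = 49
B: 3·3 + 7·4 + 2·4 + 3·3 + 5·4 = 74
E: 3·2 + 7·0 + 2·0 + 3·5 + 5·2 = 31
F: 3·1 + 7·2 + 2·2 + 3·2 + 5·0 = 27
B has the highest Borda score (74).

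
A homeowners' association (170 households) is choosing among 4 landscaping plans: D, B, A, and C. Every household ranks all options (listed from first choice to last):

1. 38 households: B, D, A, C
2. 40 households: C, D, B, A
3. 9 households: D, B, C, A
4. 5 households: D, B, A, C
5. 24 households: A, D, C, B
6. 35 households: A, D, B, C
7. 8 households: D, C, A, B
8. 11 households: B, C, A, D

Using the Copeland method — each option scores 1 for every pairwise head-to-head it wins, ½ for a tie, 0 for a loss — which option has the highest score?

D

D: beats B, A, and C → score 3.
B: beats A and C; loses to D → score 2.
A: beats C; loses to D and B → score 1.
C: loses to D, B, and A → score 0.
D has the best pairwise record.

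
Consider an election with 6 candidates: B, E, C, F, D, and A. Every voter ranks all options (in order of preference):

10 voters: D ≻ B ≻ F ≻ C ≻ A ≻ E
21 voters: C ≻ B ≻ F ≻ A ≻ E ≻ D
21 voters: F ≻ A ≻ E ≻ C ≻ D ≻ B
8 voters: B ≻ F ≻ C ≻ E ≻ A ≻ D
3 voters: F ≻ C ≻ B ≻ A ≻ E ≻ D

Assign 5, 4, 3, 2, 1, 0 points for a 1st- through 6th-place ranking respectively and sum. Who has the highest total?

F

B: 10·4 + 21·4 + 21·0 + 8·5 + 3·3 = 173
E: 10·0 + 21·1 + 21·3 + 8·2 + 3·1 = 103
C: 10·2 + 21·5 + 21·2 + 8·3 + 3·4 = 203
F: 10·3 + 21·3 + 21·5 + 8·4 + 3·5 = 245
D: 10·5 + 21·0 + 21·1 + 8·0 + 3·0 = 71
A: 10·1 + 21·2 + 21·4 + 8·1 + 3·2 = 150
F has the highest Borda score (245).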